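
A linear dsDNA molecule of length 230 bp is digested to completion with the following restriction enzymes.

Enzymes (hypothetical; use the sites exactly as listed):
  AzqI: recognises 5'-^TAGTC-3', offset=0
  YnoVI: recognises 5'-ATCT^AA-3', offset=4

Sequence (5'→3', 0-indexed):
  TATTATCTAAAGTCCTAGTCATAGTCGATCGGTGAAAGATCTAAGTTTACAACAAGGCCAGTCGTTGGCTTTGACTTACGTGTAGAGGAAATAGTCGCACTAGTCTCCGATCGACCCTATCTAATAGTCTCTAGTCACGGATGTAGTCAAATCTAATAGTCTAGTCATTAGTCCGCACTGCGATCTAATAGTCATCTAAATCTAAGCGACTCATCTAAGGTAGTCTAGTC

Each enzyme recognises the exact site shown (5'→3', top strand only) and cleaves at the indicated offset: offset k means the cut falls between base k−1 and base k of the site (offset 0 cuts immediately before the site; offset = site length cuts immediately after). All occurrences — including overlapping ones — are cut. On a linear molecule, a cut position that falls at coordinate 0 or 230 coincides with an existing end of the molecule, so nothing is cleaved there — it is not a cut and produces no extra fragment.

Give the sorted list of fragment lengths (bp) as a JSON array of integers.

[2,2,2,4,5,5,5,6,6,7,7,7,8,9,9,11,12,13,18,21,22,49]

Site scan:
  AzqI TAGTC/0: at [15, 21, 91, 100, 124, 131, 143, 156, 161, 168, 188, 220, 225] ⇒ [15, 21, 91, 100, 124, 131, 143, 156, 161, 168, 188, 220, 225]
  YnoVI ATCTAA/4: at [4, 38, 118, 150, 182, 193, 199, 212] ⇒ [8, 42, 122, 154, 186, 197, 203, 216]

Pooled cuts: [8, 15, 21, 42, 91, 100, 122, 124, 131, 143, 154, 156, 161, 168, 186, 188, 197, 203, 216, 220, 225]

Fragment lengths:
  [0,8): 8 bp
  [8,15): 7 bp
  [15,21): 6 bp
  [21,42): 21 bp
  [42,91): 49 bp
  [91,100): 9 bp
  [100,122): 22 bp
  [122,124): 2 bp
  [124,131): 7 bp
  [131,143): 12 bp
  [143,154): 11 bp
  [154,156): 2 bp
  [156,161): 5 bp
  [161,168): 7 bp
  [168,186): 18 bp
  [186,188): 2 bp
  [188,197): 9 bp
  [197,203): 6 bp
  [203,216): 13 bp
  [216,220): 4 bp
  [220,225): 5 bp
  [225,230): 5 bp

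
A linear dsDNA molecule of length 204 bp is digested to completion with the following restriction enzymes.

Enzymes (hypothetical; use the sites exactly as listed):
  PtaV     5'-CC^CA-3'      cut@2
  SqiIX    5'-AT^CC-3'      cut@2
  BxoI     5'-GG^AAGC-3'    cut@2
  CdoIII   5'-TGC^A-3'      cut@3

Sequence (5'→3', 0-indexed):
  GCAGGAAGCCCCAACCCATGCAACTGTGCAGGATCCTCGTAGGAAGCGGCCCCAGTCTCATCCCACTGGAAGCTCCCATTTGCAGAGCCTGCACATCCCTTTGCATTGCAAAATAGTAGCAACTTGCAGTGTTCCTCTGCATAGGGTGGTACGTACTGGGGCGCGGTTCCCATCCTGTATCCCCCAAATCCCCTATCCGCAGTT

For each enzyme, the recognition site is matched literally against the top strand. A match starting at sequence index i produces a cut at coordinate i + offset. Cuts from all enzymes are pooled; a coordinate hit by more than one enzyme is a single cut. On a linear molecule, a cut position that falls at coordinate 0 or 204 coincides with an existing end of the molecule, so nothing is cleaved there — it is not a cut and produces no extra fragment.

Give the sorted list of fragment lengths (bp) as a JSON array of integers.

[2,3,4,4,5,5,5,5,5,5,6,6,7,7,7,7,8,8,8,9,9,9,9,13,18,30]

Site scan:
  PtaV (CCCA, off=2): starts [9, 14, 50, 61, 74, 168, 182] → cuts [11, 16, 52, 63, 76, 170, 184]
  SqiIX (ATCC, off=2): starts [32, 59, 94, 171, 178, 187, 194] → cuts [34, 61, 96, 173, 180, 189, 196]
  BxoI (GGAAGC, off=2): starts [3, 41, 67] → cuts [5, 43, 69]
  CdoIII (TGCA, off=3): starts [18, 26, 80, 89, 101, 106, 124, 137] → cuts [21, 29, 83, 92, 104, 109, 127, 140]

All cut coordinates (distinct, sorted): [5, 11, 16, 21, 29, 34, 43, 52, 61, 63, 69, 76, 83, 92, 96, 104, 109, 127, 140, 170, 173, 180, 184, 189, 196]

Fragments:
  [0,5): 5 bp
  [5,11): 6 bp
  [11,16): 5 bp
  [16,21): 5 bp
  [21,29): 8 bp
  [29,34): 5 bp
  [34,43): 9 bp
  [43,52): 9 bp
  [52,61): 9 bp
  [61,63): 2 bp
  [63,69): 6 bp
  [69,76): 7 bp
  [76,83): 7 bp
  [83,92): 9 bp
  [92,96): 4 bp
  [96,104): 8 bp
  [104,109): 5 bp
  [109,127): 18 bp
  [127,140): 13 bp
  [140,170): 30 bp
  [170,173): 3 bp
  [173,180): 7 bp
  [180,184): 4 bp
  [184,189): 5 bp
  [189,196): 7 bp
  [196,204): 8 bp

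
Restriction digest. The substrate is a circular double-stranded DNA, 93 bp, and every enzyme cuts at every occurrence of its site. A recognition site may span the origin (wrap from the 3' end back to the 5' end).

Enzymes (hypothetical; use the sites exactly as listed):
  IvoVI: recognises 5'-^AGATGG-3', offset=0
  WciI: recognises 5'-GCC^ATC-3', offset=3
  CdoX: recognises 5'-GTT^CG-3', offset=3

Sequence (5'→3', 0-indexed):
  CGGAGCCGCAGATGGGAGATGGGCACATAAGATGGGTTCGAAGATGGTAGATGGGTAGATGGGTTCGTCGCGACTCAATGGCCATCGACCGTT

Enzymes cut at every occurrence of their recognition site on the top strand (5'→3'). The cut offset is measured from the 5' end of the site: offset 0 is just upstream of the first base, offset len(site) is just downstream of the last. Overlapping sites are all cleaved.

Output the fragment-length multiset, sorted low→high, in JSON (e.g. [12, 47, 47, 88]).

Scan for sites:
  IvoVI AGATGG/0: at [9, 16, 29, 41, 48, 56] ⇒ [9, 16, 29, 41, 48, 56]
  WciI GCCATC/3: at [80] ⇒ [83]
  CdoX GTTCG/3: at [35, 62, 90] ⇒ [0, 38, 65]

Pooled cuts: [0, 9, 16, 29, 38, 41, 48, 56, 65, 83]

Fragment lengths:
  0→9: 9 bp
  9→16: 7 bp
  16→29: 13 bp
  29→38: 9 bp
  38→41: 3 bp
  41→48: 7 bp
  48→56: 8 bp
  56→65: 9 bp
  65→83: 18 bp
  83→0 (wrap): 93-83+0 = 10 bp

[3,7,7,8,9,9,9,10,13,18]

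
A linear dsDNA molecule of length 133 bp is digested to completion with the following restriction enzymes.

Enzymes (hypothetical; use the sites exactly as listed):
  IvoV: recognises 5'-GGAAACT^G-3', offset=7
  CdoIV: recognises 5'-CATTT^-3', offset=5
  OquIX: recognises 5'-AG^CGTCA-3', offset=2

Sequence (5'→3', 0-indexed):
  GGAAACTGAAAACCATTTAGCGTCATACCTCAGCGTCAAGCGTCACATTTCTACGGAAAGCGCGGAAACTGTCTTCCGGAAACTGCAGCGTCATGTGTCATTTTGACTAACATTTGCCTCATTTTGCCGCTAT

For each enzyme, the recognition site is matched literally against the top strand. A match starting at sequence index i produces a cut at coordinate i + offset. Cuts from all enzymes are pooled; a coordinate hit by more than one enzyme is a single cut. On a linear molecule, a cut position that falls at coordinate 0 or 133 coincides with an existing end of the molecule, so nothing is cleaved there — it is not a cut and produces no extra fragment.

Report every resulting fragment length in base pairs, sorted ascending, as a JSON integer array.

[2,4,7,7,9,9,10,11,12,13,14,15,20]

Site scan:
  IvoV (GGAAACTG, off=7): starts [0, 63, 77] → cuts [7, 70, 84]
  CdoIV (CATTT, off=5): starts [13, 45, 98, 110, 119] → cuts [18, 50, 103, 115, 124]
  OquIX (AGCGTCA, off=2): starts [18, 31, 38, 86] → cuts [20, 33, 40, 88]

Pooled cuts: [7, 18, 20, 33, 40, 50, 70, 84, 88, 103, 115, 124]

Fragments:
  [0,7): 7 bp
  [7,18): 11 bp
  [18,20): 2 bp
  [20,33): 13 bp
  [33,40): 7 bp
  [40,50): 10 bp
  [50,70): 20 bp
  [70,84): 14 bp
  [84,88): 4 bp
  [88,103): 15 bp
  [103,115): 12 bp
  [115,124): 9 bp
  [124,133): 9 bp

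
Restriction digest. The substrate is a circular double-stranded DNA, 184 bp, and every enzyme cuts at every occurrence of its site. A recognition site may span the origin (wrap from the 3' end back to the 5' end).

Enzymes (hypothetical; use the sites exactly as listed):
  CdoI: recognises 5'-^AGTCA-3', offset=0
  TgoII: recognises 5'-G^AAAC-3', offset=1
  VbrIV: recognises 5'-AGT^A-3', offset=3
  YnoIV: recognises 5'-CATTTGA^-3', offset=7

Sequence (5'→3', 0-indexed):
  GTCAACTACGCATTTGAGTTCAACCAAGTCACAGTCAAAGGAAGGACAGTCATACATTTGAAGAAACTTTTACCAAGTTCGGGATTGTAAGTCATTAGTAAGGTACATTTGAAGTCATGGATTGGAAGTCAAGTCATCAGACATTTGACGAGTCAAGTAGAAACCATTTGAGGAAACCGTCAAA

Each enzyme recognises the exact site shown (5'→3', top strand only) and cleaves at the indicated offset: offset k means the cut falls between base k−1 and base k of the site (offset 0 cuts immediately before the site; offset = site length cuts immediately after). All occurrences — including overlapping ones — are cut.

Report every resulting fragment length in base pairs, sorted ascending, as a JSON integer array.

Site scan:
  CdoI AGTCA/0: at [26, 32, 47, 89, 112, 126, 131, 150, 183] ⇒ [26, 32, 47, 89, 112, 126, 131, 150, 183]
  TgoII GAAAC/1: at [62, 159, 172] ⇒ [63, 160, 173]
  VbrIV AGTA/3: at [96, 155] ⇒ [99, 158]
  YnoIV CATTTGA/7: at [10, 54, 105, 141, 164] ⇒ [17, 61, 112, 148, 171]

Pooled cuts: [17, 26, 32, 47, 61, 63, 89, 99, 112, 126, 131, 148, 150, 158, 160, 171, 173, 183]

Fragment lengths:
  17→26: 9 bp
  26→32: 6 bp
  32→47: 15 bp
  47→61: 14 bp
  61→63: 2 bp
  63→89: 26 bp
  89→99: 10 bp
  99→112: 13 bp
  112→126: 14 bp
  126→131: 5 bp
  131→148: 17 bp
  148→150: 2 bp
  150→158: 8 bp
  158→160: 2 bp
  160→171: 11 bp
  171→173: 2 bp
  173→183: 10 bp
  183→17 (wrap): 184-183+17 = 18 bp

[2,2,2,2,5,6,8,9,10,10,11,13,14,14,15,17,18,26]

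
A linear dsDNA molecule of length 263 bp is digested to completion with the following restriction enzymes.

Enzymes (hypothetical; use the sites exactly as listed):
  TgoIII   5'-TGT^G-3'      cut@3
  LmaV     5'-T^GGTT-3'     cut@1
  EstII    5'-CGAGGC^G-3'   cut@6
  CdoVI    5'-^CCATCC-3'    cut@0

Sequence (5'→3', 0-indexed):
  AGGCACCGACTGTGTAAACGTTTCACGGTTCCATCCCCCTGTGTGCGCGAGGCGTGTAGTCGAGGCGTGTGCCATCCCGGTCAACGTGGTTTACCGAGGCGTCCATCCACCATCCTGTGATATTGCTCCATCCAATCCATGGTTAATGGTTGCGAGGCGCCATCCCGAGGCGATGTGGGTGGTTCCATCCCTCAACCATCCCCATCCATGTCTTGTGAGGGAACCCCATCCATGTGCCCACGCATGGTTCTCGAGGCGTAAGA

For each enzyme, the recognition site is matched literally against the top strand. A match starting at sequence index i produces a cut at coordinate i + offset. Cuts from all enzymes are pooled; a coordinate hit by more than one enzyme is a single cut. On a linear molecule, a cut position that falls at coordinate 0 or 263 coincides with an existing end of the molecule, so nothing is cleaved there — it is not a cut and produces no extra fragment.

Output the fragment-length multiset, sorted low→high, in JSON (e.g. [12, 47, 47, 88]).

Per-enzyme occurrences:
  TgoIII TGTG/3: at [10, 39, 41, 67, 115, 173, 213, 232] ⇒ [13, 42, 44, 70, 118, 176, 216, 235]
  LmaV TGGTT/1: at [86, 139, 146, 179, 244] ⇒ [87, 140, 147, 180, 245]
  EstII CGAGGCG/6: at [47, 60, 94, 152, 165, 251] ⇒ [53, 66, 100, 158, 171, 257]
  CdoVI CCATCC/0: at [30, 71, 102, 109, 127, 159, 184, 195, 201, 225] ⇒ [30, 71, 102, 109, 127, 159, 184, 195, 201, 225]

All cut coordinates (distinct, sorted): [13, 30, 42, 44, 53, 66, 70, 71, 87, 100, 102, 109, 118, 127, 140, 147, 158, 159, 171, 176, 180, 184, 195, 201, 216, 225, 235, 245, 257]

Fragments:
  [0,13): 13 bp
  [13,30): 17 bp
  [30,42): 12 bp
  [42,44): 2 bp
  [44,53): 9 bp
  [53,66): 13 bp
  [66,70): 4 bp
  [70,71): 1 bp
  [71,87): 16 bp
  [87,100): 13 bp
  [100,102): 2 bp
  [102,109): 7 bp
  [109,118): 9 bp
  [118,127): 9 bp
  [127,140): 13 bp
  [140,147): 7 bp
  [147,158): 11 bp
  [158,159): 1 bp
  [159,171): 12 bp
  [171,176): 5 bp
  [176,180): 4 bp
  [180,184): 4 bp
  [184,195): 11 bp
  [195,201): 6 bp
  [201,216): 15 bp
  [216,225): 9 bp
  [225,235): 10 bp
  [235,245): 10 bp
  [245,257): 12 bp
  [257,263): 6 bp

[1,1,2,2,4,4,4,5,6,6,7,7,9,9,9,9,10,10,11,11,12,12,12,13,13,13,13,15,16,17]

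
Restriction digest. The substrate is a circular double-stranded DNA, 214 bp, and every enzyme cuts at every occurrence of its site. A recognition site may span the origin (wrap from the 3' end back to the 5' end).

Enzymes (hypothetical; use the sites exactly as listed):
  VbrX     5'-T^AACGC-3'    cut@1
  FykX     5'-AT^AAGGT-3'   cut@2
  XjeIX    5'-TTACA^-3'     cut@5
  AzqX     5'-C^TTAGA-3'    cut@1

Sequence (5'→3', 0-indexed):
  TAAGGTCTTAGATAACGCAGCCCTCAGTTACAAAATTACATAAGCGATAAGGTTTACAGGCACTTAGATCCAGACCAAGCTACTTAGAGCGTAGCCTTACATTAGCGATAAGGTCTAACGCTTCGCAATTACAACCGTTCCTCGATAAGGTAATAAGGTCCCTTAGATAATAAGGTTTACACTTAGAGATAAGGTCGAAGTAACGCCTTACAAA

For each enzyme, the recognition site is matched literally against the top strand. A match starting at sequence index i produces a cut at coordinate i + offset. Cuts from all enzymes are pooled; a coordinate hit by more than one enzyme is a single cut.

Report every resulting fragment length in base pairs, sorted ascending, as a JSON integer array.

Site scan:
  VbrX (TAACGC, off=1): starts [12, 115, 200] → cuts [13, 116, 201]
  FykX (ATAAGGT, off=2): starts [46, 107, 144, 152, 169, 188, 213] → cuts [1, 48, 109, 146, 154, 171, 190]
  XjeIX (TTACA, off=5): starts [27, 35, 53, 96, 128, 176, 207] → cuts [32, 40, 58, 101, 133, 181, 212]
  AzqX (CTTAGA, off=1): starts [6, 62, 82, 161, 181] → cuts [7, 63, 83, 162, 182]

Pooled cuts: [1, 7, 13, 32, 40, 48, 58, 63, 83, 101, 109, 116, 133, 146, 154, 162, 171, 181, 182, 190, 201, 212]

Fragments:
  1→7: 6 bp
  7→13: 6 bp
  13→32: 19 bp
  32→40: 8 bp
  40→48: 8 bp
  48→58: 10 bp
  58→63: 5 bp
  63→83: 20 bp
  83→101: 18 bp
  101→109: 8 bp
  109→116: 7 bp
  116→133: 17 bp
  133→146: 13 bp
  146→154: 8 bp
  154→162: 8 bp
  162→171: 9 bp
  171→181: 10 bp
  181→182: 1 bp
  182→190: 8 bp
  190→201: 11 bp
  201→212: 11 bp
  212→1 (wrap): 214-212+1 = 3 bp

[1,3,5,6,6,7,8,8,8,8,8,8,9,10,10,11,11,13,17,18,19,20]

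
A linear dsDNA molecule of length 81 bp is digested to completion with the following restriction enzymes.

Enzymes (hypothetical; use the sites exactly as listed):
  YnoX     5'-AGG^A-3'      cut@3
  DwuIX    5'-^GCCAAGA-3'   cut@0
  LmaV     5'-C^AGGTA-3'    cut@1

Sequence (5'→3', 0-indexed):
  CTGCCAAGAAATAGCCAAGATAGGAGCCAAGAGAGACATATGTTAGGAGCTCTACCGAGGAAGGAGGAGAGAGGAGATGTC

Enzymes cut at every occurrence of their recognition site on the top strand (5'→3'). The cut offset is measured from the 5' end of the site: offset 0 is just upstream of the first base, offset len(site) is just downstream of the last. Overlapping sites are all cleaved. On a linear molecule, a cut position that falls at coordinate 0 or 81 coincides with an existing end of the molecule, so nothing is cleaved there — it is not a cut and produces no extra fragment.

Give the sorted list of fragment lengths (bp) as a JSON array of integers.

Site scan:
  YnoX AGGA/3: at [21, 44, 57, 61, 64, 71] ⇒ [24, 47, 60, 64, 67, 74]
  DwuIX GCCAAGA/0: at [2, 13, 25] ⇒ [2, 13, 25]
  LmaV (CAGGTA, off=1): no sites

Pooled cuts: [2, 13, 24, 25, 47, 60, 64, 67, 74]

Fragment lengths:
  [0,2): 2 bp
  [2,13): 11 bp
  [13,24): 11 bp
  [24,25): 1 bp
  [25,47): 22 bp
  [47,60): 13 bp
  [60,64): 4 bp
  [64,67): 3 bp
  [67,74): 7 bp
  [74,81): 7 bp

[1,2,3,4,7,7,11,11,13,22]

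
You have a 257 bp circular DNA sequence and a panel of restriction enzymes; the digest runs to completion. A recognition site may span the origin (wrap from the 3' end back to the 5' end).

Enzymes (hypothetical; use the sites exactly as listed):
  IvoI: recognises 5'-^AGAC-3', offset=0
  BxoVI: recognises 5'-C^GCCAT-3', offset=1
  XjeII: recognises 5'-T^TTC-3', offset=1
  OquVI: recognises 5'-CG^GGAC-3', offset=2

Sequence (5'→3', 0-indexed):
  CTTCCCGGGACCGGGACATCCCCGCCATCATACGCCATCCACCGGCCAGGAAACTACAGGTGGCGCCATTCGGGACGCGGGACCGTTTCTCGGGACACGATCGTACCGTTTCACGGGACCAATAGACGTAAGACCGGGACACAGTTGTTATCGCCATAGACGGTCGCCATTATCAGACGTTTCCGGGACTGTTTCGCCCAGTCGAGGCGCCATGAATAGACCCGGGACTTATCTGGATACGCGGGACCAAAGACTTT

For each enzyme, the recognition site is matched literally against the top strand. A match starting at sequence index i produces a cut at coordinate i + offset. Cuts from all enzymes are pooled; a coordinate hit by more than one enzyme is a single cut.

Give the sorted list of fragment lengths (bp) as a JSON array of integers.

Per-enzyme occurrences:
  IvoI AGAC/0: at [123, 130, 157, 174, 217, 250] ⇒ [123, 130, 157, 174, 217, 250]
  BxoVI CGCCAT/1: at [22, 32, 63, 151, 164, 207] ⇒ [23, 33, 64, 152, 165, 208]
  XjeII TTTC/1: at [85, 108, 179, 191, 254] ⇒ [86, 109, 180, 192, 255]
  OquVI CGGGAC/2: at [5, 11, 70, 77, 90, 113, 134, 183, 222, 241] ⇒ [7, 13, 72, 79, 92, 115, 136, 185, 224, 243]

Pooled cuts: [7, 13, 23, 33, 64, 72, 79, 86, 92, 109, 115, 123, 130, 136, 152, 157, 165, 174, 180, 185, 192, 208, 217, 224, 243, 250, 255]

Fragment lengths:
  7→13: 6 bp
  13→23: 10 bp
  23→33: 10 bp
  33→64: 31 bp
  64→72: 8 bp
  72→79: 7 bp
  79→86: 7 bp
  86→92: 6 bp
  92→109: 17 bp
  109→115: 6 bp
  115→123: 8 bp
  123→130: 7 bp
  130→136: 6 bp
  136→152: 16 bp
  152→157: 5 bp
  157→165: 8 bp
  165→174: 9 bp
  174→180: 6 bp
  180→185: 5 bp
  185→192: 7 bp
  192→208: 16 bp
  208→217: 9 bp
  217→224: 7 bp
  224→243: 19 bp
  243→250: 7 bp
  250→255: 5 bp
  255→7 (wrap): 257-255+7 = 9 bp

[5,5,5,6,6,6,6,6,7,7,7,7,7,7,8,8,8,9,9,9,10,10,16,16,17,19,31]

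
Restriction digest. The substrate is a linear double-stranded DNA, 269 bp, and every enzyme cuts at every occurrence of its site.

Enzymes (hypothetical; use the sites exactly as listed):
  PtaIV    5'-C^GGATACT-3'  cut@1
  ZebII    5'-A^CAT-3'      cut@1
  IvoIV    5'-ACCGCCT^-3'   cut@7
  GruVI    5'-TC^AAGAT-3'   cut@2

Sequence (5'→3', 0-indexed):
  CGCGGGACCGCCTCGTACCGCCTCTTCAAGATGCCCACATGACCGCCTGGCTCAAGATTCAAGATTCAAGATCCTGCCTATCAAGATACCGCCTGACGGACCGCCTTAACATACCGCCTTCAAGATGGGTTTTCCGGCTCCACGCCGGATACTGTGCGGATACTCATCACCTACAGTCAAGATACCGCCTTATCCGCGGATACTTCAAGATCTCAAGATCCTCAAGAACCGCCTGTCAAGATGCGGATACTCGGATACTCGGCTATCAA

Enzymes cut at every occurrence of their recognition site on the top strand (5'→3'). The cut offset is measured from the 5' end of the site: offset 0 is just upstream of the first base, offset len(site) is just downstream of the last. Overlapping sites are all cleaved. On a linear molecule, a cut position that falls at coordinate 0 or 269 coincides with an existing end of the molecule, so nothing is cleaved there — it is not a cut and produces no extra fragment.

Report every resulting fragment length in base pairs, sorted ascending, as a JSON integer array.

[2,3,3,4,5,7,7,7,7,8,8,9,10,10,10,11,11,12,12,12,13,15,17,20,21,25]

Per-enzyme occurrences:
  PtaIV CGGATACT/1: at [145, 156, 196, 243, 251] ⇒ [146, 157, 197, 244, 252]
  ZebII ACAT/1: at [36, 108] ⇒ [37, 109]
  IvoIV ACCGCCT/7: at [6, 16, 41, 87, 99, 112, 183, 227] ⇒ [13, 23, 48, 94, 106, 119, 190, 234]
  GruVI TCAAGAT/2: at [25, 51, 58, 65, 80, 119, 176, 204, 212, 235] ⇒ [27, 53, 60, 67, 82, 121, 178, 206, 214, 237]

All cut coordinates (distinct, sorted): [13, 23, 27, 37, 48, 53, 60, 67, 82, 94, 106, 109, 119, 121, 146, 157, 178, 190, 197, 206, 214, 234, 237, 244, 252]

Fragments:
  [0,13): 13 bp
  [13,23): 10 bp
  [23,27): 4 bp
  [27,37): 10 bp
  [37,48): 11 bp
  [48,53): 5 bp
  [53,60): 7 bp
  [60,67): 7 bp
  [67,82): 15 bp
  [82,94): 12 bp
  [94,106): 12 bp
  [106,109): 3 bp
  [109,119): 10 bp
  [119,121): 2 bp
  [121,146): 25 bp
  [146,157): 11 bp
  [157,178): 21 bp
  [178,190): 12 bp
  [190,197): 7 bp
  [197,206): 9 bp
  [206,214): 8 bp
  [214,234): 20 bp
  [234,237): 3 bp
  [237,244): 7 bp
  [244,252): 8 bp
  [252,269): 17 bp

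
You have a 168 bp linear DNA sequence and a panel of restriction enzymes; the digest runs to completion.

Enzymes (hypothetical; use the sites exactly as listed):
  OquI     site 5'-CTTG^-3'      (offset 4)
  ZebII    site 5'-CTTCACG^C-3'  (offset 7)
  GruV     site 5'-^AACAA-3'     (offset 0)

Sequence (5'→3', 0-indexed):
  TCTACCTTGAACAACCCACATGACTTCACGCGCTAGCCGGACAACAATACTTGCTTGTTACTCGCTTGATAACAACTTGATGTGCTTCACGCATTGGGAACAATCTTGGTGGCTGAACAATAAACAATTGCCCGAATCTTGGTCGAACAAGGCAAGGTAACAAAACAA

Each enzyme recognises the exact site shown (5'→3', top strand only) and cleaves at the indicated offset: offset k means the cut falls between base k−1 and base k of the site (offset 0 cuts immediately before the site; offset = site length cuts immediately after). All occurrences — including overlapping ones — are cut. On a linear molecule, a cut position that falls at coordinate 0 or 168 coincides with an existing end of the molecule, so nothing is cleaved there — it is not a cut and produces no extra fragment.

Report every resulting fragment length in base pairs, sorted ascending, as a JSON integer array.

[2,4,4,5,5,7,7,7,9,9,10,11,11,12,12,13,19,21]

Scan for sites:
  OquI CTTG/4: at [5, 49, 53, 64, 75, 104, 137] ⇒ [9, 53, 57, 68, 79, 108, 141]
  ZebII CTTCACGC/7: at [23, 84] ⇒ [30, 91]
  GruV AACAA/0: at [9, 42, 70, 98, 115, 122, 145, 158, 163] ⇒ [9, 42, 70, 98, 115, 122, 145, 158, 163]

Pooled cuts: [9, 30, 42, 53, 57, 68, 70, 79, 91, 98, 108, 115, 122, 141, 145, 158, 163]

Fragments:
  [0,9): 9 bp
  [9,30): 21 bp
  [30,42): 12 bp
  [42,53): 11 bp
  [53,57): 4 bp
  [57,68): 11 bp
  [68,70): 2 bp
  [70,79): 9 bp
  [79,91): 12 bp
  [91,98): 7 bp
  [98,108): 10 bp
  [108,115): 7 bp
  [115,122): 7 bp
  [122,141): 19 bp
  [141,145): 4 bp
  [145,158): 13 bp
  [158,163): 5 bp
  [163,168): 5 bp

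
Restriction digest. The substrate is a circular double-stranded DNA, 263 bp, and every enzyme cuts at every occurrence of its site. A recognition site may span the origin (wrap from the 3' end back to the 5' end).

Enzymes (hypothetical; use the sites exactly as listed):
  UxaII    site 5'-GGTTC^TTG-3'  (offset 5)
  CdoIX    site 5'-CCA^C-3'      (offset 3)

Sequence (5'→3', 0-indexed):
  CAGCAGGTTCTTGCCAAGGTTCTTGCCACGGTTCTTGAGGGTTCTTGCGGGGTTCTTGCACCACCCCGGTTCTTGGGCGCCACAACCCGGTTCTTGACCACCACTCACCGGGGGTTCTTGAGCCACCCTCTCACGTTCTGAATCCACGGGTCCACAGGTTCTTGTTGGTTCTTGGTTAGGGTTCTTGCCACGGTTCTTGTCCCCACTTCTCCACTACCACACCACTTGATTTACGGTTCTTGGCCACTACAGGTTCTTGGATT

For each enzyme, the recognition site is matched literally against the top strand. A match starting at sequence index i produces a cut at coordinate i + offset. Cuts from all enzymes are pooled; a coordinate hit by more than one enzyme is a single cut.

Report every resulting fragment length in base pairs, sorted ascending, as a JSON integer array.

Site scan:
  UxaII GGTTCTTG/5: at [5, 17, 29, 39, 50, 67, 88, 112, 156, 166, 179, 191, 234, 251] ⇒ [10, 22, 34, 44, 55, 72, 93, 117, 161, 171, 184, 196, 239, 256]
  CdoIX CCAC/3: at [25, 60, 79, 97, 100, 122, 143, 151, 187, 202, 210, 216, 221, 243] ⇒ [28, 63, 82, 100, 103, 125, 146, 154, 190, 205, 213, 219, 224, 246]

All cut coordinates (distinct, sorted): [10, 22, 28, 34, 44, 55, 63, 72, 82, 93, 100, 103, 117, 125, 146, 154, 161, 171, 184, 190, 196, 205, 213, 219, 224, 239, 246, 256]

Fragment lengths:
  10→22: 12 bp
  22→28: 6 bp
  28→34: 6 bp
  34→44: 10 bp
  44→55: 11 bp
  55→63: 8 bp
  63→72: 9 bp
  72→82: 10 bp
  82→93: 11 bp
  93→100: 7 bp
  100→103: 3 bp
  103→117: 14 bp
  117→125: 8 bp
  125→146: 21 bp
  146→154: 8 bp
  154→161: 7 bp
  161→171: 10 bp
  171→184: 13 bp
  184→190: 6 bp
  190→196: 6 bp
  196→205: 9 bp
  205→213: 8 bp
  213→219: 6 bp
  219→224: 5 bp
  224→239: 15 bp
  239→246: 7 bp
  246→256: 10 bp
  256→10 (wrap): 263-256+10 = 17 bp

[3,5,6,6,6,6,6,7,7,7,8,8,8,8,9,9,10,10,10,10,11,11,12,13,14,15,17,21]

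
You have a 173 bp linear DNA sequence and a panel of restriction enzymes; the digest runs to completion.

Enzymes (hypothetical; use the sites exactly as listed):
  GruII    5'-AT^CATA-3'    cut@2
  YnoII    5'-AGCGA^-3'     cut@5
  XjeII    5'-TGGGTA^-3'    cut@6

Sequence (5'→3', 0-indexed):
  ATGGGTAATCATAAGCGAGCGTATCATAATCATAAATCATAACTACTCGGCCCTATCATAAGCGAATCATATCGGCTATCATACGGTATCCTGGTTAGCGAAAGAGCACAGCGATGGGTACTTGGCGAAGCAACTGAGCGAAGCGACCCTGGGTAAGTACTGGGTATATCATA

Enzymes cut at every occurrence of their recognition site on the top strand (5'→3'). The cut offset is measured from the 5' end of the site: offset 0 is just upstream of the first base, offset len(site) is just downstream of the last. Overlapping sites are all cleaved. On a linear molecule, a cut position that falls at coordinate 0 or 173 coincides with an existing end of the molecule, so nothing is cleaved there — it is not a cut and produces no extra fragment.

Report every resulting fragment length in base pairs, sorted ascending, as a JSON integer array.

[2,2,3,4,5,6,6,6,7,7,9,9,9,11,12,13,19,21,22]

Scan for sites:
  GruII (ATCATA, off=2): starts [7, 22, 28, 35, 54, 65, 77, 167] → cuts [9, 24, 30, 37, 56, 67, 79, 169]
  YnoII (AGCGA, off=5): starts [13, 60, 96, 109, 136, 141] → cuts [18, 65, 101, 114, 141, 146]
  XjeII (TGGGTA, off=6): starts [1, 114, 149, 160] → cuts [7, 120, 155, 166]

Pooled cuts: [7, 9, 18, 24, 30, 37, 56, 65, 67, 79, 101, 114, 120, 141, 146, 155, 166, 169]

Fragment lengths:
  [0,7): 7 bp
  [7,9): 2 bp
  [9,18): 9 bp
  [18,24): 6 bp
  [24,30): 6 bp
  [30,37): 7 bp
  [37,56): 19 bp
  [56,65): 9 bp
  [65,67): 2 bp
  [67,79): 12 bp
  [79,101): 22 bp
  [101,114): 13 bp
  [114,120): 6 bp
  [120,141): 21 bp
  [141,146): 5 bp
  [146,155): 9 bp
  [155,166): 11 bp
  [166,169): 3 bp
  [169,173): 4 bp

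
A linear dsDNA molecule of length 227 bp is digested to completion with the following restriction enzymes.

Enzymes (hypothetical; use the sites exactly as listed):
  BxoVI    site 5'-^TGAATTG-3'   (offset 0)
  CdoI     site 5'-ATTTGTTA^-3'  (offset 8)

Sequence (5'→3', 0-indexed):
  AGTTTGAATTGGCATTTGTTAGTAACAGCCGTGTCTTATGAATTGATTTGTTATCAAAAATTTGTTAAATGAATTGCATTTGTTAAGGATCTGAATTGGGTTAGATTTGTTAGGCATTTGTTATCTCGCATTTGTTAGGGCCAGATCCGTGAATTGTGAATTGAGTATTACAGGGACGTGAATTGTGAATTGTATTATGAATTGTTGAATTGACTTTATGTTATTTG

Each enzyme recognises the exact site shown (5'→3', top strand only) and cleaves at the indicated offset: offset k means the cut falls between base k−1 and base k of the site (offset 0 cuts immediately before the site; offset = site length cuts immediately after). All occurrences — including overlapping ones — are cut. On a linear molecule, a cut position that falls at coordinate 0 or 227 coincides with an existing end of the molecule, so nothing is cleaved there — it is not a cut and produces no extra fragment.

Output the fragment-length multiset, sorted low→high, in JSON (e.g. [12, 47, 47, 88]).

[2,4,6,7,7,8,11,12,12,14,14,15,16,17,17,21,22,22]

Site scan:
  BxoVI TGAATTG/0: at [4, 38, 69, 91, 149, 156, 178, 185, 197, 205] ⇒ [4, 38, 69, 91, 149, 156, 178, 185, 197, 205]
  CdoI ATTTGTTA/8: at [13, 45, 59, 77, 104, 115, 129] ⇒ [21, 53, 67, 85, 112, 123, 137]

Pooled cuts: [4, 21, 38, 53, 67, 69, 85, 91, 112, 123, 137, 149, 156, 178, 185, 197, 205]

Fragment lengths:
  [0,4): 4 bp
  [4,21): 17 bp
  [21,38): 17 bp
  [38,53): 15 bp
  [53,67): 14 bp
  [67,69): 2 bp
  [69,85): 16 bp
  [85,91): 6 bp
  [91,112): 21 bp
  [112,123): 11 bp
  [123,137): 14 bp
  [137,149): 12 bp
  [149,156): 7 bp
  [156,178): 22 bp
  [178,185): 7 bp
  [185,197): 12 bp
  [197,205): 8 bp
  [205,227): 22 bp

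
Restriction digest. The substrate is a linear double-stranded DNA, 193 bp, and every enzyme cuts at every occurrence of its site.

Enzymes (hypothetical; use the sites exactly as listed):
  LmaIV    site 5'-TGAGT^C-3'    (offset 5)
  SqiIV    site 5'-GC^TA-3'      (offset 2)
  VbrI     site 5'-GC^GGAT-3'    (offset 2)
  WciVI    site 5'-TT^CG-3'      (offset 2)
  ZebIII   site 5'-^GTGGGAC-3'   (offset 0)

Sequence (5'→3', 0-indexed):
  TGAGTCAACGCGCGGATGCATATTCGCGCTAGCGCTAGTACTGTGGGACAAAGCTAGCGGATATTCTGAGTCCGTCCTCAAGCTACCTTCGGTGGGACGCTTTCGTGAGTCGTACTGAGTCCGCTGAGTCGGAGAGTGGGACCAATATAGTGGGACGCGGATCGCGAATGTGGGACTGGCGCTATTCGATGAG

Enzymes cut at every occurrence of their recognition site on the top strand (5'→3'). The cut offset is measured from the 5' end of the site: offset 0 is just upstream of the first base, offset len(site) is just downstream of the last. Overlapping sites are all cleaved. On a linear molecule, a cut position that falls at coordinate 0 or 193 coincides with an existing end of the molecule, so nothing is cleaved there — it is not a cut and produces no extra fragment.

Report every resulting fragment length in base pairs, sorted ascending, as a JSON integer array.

[2,4,4,5,5,6,6,6,7,7,7,8,9,9,10,11,11,12,12,12,13,13,14]

Per-enzyme occurrences:
  LmaIV (TGAGTC, off=5): starts [0, 66, 105, 115, 124] → cuts [5, 71, 110, 120, 129]
  SqiIV (GCTA, off=2): starts [27, 33, 52, 81, 180] → cuts [29, 35, 54, 83, 182]
  VbrI (GCGGAT, off=2): starts [11, 56, 156] → cuts [13, 58, 158]
  WciVI (TTCG, off=2): starts [22, 87, 101, 184] → cuts [24, 89, 103, 186]
  ZebIII (GTGGGAC, off=0): starts [42, 91, 135, 149, 169] → cuts [42, 91, 135, 149, 169]

All cut coordinates (distinct, sorted): [5, 13, 24, 29, 35, 42, 54, 58, 71, 83, 89, 91, 103, 110, 120, 129, 135, 149, 158, 169, 182, 186]

Fragments:
  [0,5): 5 bp
  [5,13): 8 bp
  [13,24): 11 bp
  [24,29): 5 bp
  [29,35): 6 bp
  [35,42): 7 bp
  [42,54): 12 bp
  [54,58): 4 bp
  [58,71): 13 bp
  [71,83): 12 bp
  [83,89): 6 bp
  [89,91): 2 bp
  [91,103): 12 bp
  [103,110): 7 bp
  [110,120): 10 bp
  [120,129): 9 bp
  [129,135): 6 bp
  [135,149): 14 bp
  [149,158): 9 bp
  [158,169): 11 bp
  [169,182): 13 bp
  [182,186): 4 bp
  [186,193): 7 bp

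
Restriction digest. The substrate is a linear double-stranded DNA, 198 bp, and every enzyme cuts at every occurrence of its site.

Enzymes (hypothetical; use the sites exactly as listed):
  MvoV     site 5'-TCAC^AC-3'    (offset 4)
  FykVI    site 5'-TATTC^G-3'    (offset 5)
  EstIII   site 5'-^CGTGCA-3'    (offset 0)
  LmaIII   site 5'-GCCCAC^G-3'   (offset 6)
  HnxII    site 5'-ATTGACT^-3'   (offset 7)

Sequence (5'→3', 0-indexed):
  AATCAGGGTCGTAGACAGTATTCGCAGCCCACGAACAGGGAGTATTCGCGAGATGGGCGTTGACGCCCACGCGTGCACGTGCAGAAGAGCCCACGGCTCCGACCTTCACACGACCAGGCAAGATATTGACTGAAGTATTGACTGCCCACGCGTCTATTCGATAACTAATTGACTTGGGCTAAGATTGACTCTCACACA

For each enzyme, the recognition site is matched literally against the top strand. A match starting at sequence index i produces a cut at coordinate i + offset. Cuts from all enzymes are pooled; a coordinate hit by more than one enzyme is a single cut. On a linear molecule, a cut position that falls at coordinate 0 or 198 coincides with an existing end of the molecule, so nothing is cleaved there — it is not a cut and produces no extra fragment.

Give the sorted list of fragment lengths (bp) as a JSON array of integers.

Per-enzyme occurrences:
  MvoV TCACAC/4: at [105, 191] ⇒ [109, 195]
  FykVI TATTCG/5: at [18, 42, 154] ⇒ [23, 47, 159]
  EstIII CGTGCA/0: at [71, 77] ⇒ [71, 77]
  LmaIII GCCCACG/6: at [26, 64, 88, 143] ⇒ [32, 70, 94, 149]
  HnxII ATTGACT/7: at [124, 136, 167, 183] ⇒ [131, 143, 174, 190]

All cut coordinates (distinct, sorted): [23, 32, 47, 70, 71, 77, 94, 109, 131, 143, 149, 159, 174, 190, 195]

Fragments:
  [0,23): 23 bp
  [23,32): 9 bp
  [32,47): 15 bp
  [47,70): 23 bp
  [70,71): 1 bp
  [71,77): 6 bp
  [77,94): 17 bp
  [94,109): 15 bp
  [109,131): 22 bp
  [131,143): 12 bp
  [143,149): 6 bp
  [149,159): 10 bp
  [159,174): 15 bp
  [174,190): 16 bp
  [190,195): 5 bp
  [195,198): 3 bp

[1,3,5,6,6,9,10,12,15,15,15,16,17,22,23,23]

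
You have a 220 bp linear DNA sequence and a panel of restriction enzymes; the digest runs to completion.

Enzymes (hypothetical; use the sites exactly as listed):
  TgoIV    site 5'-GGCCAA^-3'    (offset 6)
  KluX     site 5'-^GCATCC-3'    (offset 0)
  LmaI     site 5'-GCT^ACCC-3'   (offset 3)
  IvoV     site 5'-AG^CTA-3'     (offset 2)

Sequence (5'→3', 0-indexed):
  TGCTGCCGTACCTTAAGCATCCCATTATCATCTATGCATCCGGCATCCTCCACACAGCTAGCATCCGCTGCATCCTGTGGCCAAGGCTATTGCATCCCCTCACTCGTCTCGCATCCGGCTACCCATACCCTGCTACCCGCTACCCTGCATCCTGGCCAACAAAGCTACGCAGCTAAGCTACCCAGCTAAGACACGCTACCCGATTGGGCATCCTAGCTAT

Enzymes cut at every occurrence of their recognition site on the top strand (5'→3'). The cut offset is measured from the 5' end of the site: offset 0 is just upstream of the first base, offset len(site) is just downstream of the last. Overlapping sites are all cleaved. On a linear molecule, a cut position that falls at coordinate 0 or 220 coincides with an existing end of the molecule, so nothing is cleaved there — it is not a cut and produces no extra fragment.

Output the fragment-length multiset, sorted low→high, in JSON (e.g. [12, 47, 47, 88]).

[2,3,4,5,5,5,6,7,7,7,8,9,9,10,10,12,13,14,15,15,16,19,19]

Per-enzyme occurrences:
  TgoIV (GGCCAA, off=6): starts [78, 153] → cuts [84, 159]
  KluX (GCATCC, off=0): starts [16, 35, 42, 60, 69, 91, 110, 146, 207] → cuts [16, 35, 42, 60, 69, 91, 110, 146, 207]
  LmaI (GCTACCC, off=3): starts [117, 131, 138, 176, 194] → cuts [120, 134, 141, 179, 197]
  IvoV (AGCTA, off=2): starts [55, 162, 170, 175, 183, 214] → cuts [57, 164, 172, 177, 185, 216]

Pooled cuts: [16, 35, 42, 57, 60, 69, 84, 91, 110, 120, 134, 141, 146, 159, 164, 172, 177, 179, 185, 197, 207, 216]

Fragments:
  [0,16): 16 bp
  [16,35): 19 bp
  [35,42): 7 bp
  [42,57): 15 bp
  [57,60): 3 bp
  [60,69): 9 bp
  [69,84): 15 bp
  [84,91): 7 bp
  [91,110): 19 bp
  [110,120): 10 bp
  [120,134): 14 bp
  [134,141): 7 bp
  [141,146): 5 bp
  [146,159): 13 bp
  [159,164): 5 bp
  [164,172): 8 bp
  [172,177): 5 bp
  [177,179): 2 bp
  [179,185): 6 bp
  [185,197): 12 bp
  [197,207): 10 bp
  [207,216): 9 bp
  [216,220): 4 bp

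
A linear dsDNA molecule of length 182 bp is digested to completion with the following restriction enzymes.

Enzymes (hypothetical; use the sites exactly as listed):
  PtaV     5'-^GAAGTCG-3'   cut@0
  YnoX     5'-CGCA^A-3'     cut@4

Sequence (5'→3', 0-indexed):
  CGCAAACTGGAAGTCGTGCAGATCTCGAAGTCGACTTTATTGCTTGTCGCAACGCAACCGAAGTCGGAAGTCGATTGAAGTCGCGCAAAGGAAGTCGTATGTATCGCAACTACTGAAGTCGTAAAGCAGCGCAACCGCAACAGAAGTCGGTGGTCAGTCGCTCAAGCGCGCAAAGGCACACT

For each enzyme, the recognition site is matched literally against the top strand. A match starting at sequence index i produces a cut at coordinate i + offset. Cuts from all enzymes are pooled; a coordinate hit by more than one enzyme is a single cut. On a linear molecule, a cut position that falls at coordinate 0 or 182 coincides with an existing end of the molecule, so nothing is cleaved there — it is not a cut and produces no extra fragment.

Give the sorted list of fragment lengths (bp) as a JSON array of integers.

Scan for sites:
  PtaV (GAAGTCG, off=0): starts [9, 26, 59, 66, 76, 90, 114, 142] → cuts [9, 26, 59, 66, 76, 90, 114, 142]
  YnoX (CGCAA, off=4): starts [0, 47, 52, 83, 104, 129, 135, 168] → cuts [4, 51, 56, 87, 108, 133, 139, 172]

All cut coordinates (distinct, sorted): [4, 9, 26, 51, 56, 59, 66, 76, 87, 90, 108, 114, 133, 139, 142, 172]

Fragment lengths:
  [0,4): 4 bp
  [4,9): 5 bp
  [9,26): 17 bp
  [26,51): 25 bp
  [51,56): 5 bp
  [56,59): 3 bp
  [59,66): 7 bp
  [66,76): 10 bp
  [76,87): 11 bp
  [87,90): 3 bp
  [90,108): 18 bp
  [108,114): 6 bp
  [114,133): 19 bp
  [133,139): 6 bp
  [139,142): 3 bp
  [142,172): 30 bp
  [172,182): 10 bp

[3,3,3,4,5,5,6,6,7,10,10,11,17,18,19,25,30]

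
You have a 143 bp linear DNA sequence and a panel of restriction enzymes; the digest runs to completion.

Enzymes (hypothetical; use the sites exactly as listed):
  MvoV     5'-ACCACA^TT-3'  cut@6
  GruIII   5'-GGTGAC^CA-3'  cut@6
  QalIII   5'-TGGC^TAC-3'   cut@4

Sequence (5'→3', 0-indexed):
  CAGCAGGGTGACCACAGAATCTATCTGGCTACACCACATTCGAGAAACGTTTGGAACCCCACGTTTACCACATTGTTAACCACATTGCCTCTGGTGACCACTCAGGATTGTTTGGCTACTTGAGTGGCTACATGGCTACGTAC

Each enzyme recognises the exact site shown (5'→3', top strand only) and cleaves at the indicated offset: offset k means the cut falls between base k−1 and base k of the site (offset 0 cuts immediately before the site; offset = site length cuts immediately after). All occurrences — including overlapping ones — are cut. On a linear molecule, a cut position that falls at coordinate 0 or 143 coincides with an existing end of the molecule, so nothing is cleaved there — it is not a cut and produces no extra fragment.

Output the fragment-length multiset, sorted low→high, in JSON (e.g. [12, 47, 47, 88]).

Scan for sites:
  MvoV ACCACATT/6: at [32, 66, 78] ⇒ [38, 72, 84]
  GruIII GGTGACCA/6: at [6, 92] ⇒ [12, 98]
  QalIII TGGCTAC/4: at [25, 112, 124, 132] ⇒ [29, 116, 128, 136]

Pooled cuts: [12, 29, 38, 72, 84, 98, 116, 128, 136]

Fragment lengths:
  [0,12): 12 bp
  [12,29): 17 bp
  [29,38): 9 bp
  [38,72): 34 bp
  [72,84): 12 bp
  [84,98): 14 bp
  [98,116): 18 bp
  [116,128): 12 bp
  [128,136): 8 bp
  [136,143): 7 bp

[7,8,9,12,12,12,14,17,18,34]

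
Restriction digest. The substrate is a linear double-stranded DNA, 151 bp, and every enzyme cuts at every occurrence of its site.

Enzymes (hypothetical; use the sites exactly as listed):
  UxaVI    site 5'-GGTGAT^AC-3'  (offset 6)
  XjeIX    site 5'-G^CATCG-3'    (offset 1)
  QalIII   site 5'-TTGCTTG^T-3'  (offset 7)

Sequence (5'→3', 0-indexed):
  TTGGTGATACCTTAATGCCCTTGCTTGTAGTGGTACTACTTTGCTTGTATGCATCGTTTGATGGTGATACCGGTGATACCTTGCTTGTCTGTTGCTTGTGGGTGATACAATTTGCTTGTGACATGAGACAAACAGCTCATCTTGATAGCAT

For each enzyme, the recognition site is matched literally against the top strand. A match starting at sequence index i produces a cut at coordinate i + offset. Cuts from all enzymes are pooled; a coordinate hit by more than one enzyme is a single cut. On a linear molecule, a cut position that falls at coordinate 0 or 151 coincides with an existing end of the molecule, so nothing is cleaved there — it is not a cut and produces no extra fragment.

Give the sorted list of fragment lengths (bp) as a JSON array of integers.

Per-enzyme occurrences:
  UxaVI (GGTGATAC, off=6): starts [2, 62, 71, 100] → cuts [8, 68, 77, 106]
  XjeIX (GCATCG, off=1): starts [50] → cuts [51]
  QalIII (TTGCTTGT, off=7): starts [20, 40, 80, 91, 111] → cuts [27, 47, 87, 98, 118]

All cut coordinates (distinct, sorted): [8, 27, 47, 51, 68, 77, 87, 98, 106, 118]

Fragments:
  [0,8): 8 bp
  [8,27): 19 bp
  [27,47): 20 bp
  [47,51): 4 bp
  [51,68): 17 bp
  [68,77): 9 bp
  [77,87): 10 bp
  [87,98): 11 bp
  [98,106): 8 bp
  [106,118): 12 bp
  [118,151): 33 bp

[4,8,8,9,10,11,12,17,19,20,33]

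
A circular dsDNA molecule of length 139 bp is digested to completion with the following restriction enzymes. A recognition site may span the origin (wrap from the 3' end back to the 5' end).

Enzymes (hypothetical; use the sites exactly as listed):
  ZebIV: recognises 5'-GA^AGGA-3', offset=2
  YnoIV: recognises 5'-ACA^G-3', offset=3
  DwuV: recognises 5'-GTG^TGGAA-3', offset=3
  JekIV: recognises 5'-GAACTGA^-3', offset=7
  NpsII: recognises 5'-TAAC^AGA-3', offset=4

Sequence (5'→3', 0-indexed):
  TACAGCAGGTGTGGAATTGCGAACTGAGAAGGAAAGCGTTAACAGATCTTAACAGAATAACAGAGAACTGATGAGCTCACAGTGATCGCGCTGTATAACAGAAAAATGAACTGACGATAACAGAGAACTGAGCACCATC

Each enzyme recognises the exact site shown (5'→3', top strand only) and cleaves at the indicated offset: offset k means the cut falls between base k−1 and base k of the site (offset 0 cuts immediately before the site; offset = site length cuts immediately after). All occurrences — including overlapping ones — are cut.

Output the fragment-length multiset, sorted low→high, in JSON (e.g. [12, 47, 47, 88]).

Scan for sites:
  ZebIV (GAAGGA, off=2): starts [27] → cuts [29]
  YnoIV (ACAG, off=3): starts [1, 41, 51, 59, 78, 97, 119] → cuts [4, 44, 54, 62, 81, 100, 122]
  DwuV (GTGTGGAA, off=3): starts [8] → cuts [11]
  JekIV (GAACTGA, off=7): starts [20, 64, 107, 124] → cuts [27, 71, 114, 131]
  NpsII (TAACAGA, off=4): starts [39, 49, 57, 95, 117] → cuts [43, 53, 61, 99, 121]

Pooled cuts: [4, 11, 27, 29, 43, 44, 53, 54, 61, 62, 71, 81, 99, 100, 114, 121, 122, 131]

Fragments:
  4→11: 7 bp
  11→27: 16 bp
  27→29: 2 bp
  29→43: 14 bp
  43→44: 1 bp
  44→53: 9 bp
  53→54: 1 bp
  54→61: 7 bp
  61→62: 1 bp
  62→71: 9 bp
  71→81: 10 bp
  81→99: 18 bp
  99→100: 1 bp
  100→114: 14 bp
  114→121: 7 bp
  121→122: 1 bp
  122→131: 9 bp
  131→4 (wrap): 139-131+4 = 12 bp

[1,1,1,1,1,2,7,7,7,9,9,9,10,12,14,14,16,18]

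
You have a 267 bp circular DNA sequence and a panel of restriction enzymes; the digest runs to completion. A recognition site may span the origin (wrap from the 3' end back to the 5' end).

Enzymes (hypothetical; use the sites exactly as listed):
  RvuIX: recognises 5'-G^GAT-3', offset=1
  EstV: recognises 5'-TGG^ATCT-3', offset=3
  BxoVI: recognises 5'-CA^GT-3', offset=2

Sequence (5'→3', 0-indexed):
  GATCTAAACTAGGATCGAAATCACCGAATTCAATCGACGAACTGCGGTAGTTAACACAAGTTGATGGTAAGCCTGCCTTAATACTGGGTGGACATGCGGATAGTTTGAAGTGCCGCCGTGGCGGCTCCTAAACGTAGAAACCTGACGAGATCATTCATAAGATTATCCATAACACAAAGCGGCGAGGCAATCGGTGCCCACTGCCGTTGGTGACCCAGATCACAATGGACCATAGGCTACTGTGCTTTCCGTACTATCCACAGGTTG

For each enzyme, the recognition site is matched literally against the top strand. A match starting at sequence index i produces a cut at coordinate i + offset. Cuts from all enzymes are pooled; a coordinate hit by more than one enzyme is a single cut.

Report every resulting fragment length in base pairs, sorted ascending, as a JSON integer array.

Site scan:
  RvuIX (GGAT, off=1): starts [11, 97, 266] → cuts [0, 12, 98]
  EstV (TGGATCT, off=3): starts [265] → cuts [1]
  BxoVI (CAGT, off=2): no sites

All cut coordinates (distinct, sorted): [0, 1, 12, 98]

Fragments:
  0→1: 1 bp
  1→12: 11 bp
  12→98: 86 bp
  98→0 (wrap): 267-98+0 = 169 bp

[1,11,86,169]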